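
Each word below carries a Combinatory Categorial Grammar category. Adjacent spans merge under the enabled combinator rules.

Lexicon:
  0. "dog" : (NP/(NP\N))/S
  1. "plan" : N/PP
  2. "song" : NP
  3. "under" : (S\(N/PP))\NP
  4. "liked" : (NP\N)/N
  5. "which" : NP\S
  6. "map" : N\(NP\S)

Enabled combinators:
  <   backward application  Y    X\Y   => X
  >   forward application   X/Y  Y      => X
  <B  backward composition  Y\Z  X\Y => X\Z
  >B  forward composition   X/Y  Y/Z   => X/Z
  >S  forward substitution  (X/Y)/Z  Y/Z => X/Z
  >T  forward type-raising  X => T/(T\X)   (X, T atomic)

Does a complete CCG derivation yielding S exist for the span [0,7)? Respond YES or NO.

NO

(NP/(NP\N))/S N/PP NP (S\(N/PP))\NP (NP\N)/N NP\S N\(NP\S)
CKY chart[0,7] = {N/(N\NP), NP, NP/(NP\NP), NP/(N\N), PP/(PP\NP), S/(S\NP)}; S ∉ chart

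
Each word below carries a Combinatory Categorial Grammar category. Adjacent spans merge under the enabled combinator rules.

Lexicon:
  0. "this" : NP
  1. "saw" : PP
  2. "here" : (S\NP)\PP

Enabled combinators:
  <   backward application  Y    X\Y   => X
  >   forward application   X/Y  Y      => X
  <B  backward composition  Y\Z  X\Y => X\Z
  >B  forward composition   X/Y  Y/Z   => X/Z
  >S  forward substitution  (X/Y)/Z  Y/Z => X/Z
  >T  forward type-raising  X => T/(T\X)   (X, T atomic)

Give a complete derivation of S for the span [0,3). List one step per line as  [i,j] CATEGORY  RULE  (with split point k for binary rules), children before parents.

[0,3] S   >
  [0,1] S/(S\NP)   >T
    [0,1] "this" : NP
  [1,3] S\NP   <
    [1,2] "saw" : PP
    [2,3] "here" : (S\NP)\PP

[0,1] NP  lex  "this"
[0,1] S/(S\NP)  >T
[1,2] PP  lex  "saw"
[2,3] (S\NP)\PP  lex  "here"
[1,3] S\NP  <  k=2
[0,3] S  >  k=1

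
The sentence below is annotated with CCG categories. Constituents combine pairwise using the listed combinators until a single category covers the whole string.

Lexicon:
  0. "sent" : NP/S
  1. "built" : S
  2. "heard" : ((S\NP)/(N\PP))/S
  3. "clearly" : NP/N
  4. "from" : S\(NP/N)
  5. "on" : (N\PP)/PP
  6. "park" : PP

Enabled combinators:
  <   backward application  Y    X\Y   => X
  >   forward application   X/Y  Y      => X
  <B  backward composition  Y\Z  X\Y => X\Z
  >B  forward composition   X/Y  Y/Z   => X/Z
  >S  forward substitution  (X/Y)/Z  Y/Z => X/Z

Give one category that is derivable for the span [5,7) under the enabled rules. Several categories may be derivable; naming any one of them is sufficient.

[0,7] S   <
  [0,2] NP   >
    [0,1] "sent" : NP/S
    [1,2] "built" : S
  [2,7] S\NP   >
    [2,5] (S\NP)/(N\PP)   >
      [2,3] "heard" : ((S\NP)/(N\PP))/S
      [3,5] S   <
        [3,4] "clearly" : NP/N
        [4,5] "from" : S\(NP/N)
    [5,7] N\PP   >
      [5,6] "on" : (N\PP)/PP
      [6,7] "park" : PP

N\PP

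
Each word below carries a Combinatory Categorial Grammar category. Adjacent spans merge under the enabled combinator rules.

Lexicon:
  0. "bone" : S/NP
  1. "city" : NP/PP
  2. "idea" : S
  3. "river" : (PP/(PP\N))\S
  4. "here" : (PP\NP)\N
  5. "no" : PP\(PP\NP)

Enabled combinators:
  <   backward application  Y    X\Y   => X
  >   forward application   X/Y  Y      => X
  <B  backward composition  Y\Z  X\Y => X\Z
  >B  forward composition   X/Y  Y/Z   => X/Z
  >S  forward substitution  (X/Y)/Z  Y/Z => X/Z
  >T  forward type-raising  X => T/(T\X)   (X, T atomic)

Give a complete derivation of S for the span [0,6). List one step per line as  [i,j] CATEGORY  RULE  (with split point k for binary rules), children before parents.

[0,6] S   >
  [0,2] S/PP   >B
    [0,1] "bone" : S/NP
    [1,2] "city" : NP/PP
  [2,6] PP   >
    [2,4] PP/(PP\N)   <
      [2,3] "idea" : S
      [3,4] "river" : (PP/(PP\N))\S
    [4,6] PP\N   <B
      [4,5] "here" : (PP\NP)\N
      [5,6] "no" : PP\(PP\NP)

[0,1] S/NP  lex  "bone"
[1,2] NP/PP  lex  "city"
[0,2] S/PP  >B  k=1
[2,3] S  lex  "idea"
[3,4] (PP/(PP\N))\S  lex  "river"
[2,4] PP/(PP\N)  <  k=3
[4,5] (PP\NP)\N  lex  "here"
[5,6] PP\(PP\NP)  lex  "no"
[4,6] PP\N  <B  k=5
[2,6] PP  >  k=4
[0,6] S  >  k=2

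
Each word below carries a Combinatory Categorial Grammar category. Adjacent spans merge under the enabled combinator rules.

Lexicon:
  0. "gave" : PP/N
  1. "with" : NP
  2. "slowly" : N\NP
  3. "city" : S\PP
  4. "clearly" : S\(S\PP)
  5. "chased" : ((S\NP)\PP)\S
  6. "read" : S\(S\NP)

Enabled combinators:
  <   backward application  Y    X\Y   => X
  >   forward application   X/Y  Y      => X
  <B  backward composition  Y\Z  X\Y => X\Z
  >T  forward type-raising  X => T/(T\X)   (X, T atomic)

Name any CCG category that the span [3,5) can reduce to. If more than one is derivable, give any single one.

S

[0,7] S   <
  [0,6] S\NP   <
    [0,3] PP   >
      [0,1] "gave" : PP/N
      [1,3] N   <
        [1,2] "with" : NP
        [2,3] "slowly" : N\NP
    [3,6] (S\NP)\PP   <
      [3,5] S   <
        [3,4] "city" : S\PP
        [4,5] "clearly" : S\(S\PP)
      [5,6] "chased" : ((S\NP)\PP)\S
  [6,7] "read" : S\(S\NP)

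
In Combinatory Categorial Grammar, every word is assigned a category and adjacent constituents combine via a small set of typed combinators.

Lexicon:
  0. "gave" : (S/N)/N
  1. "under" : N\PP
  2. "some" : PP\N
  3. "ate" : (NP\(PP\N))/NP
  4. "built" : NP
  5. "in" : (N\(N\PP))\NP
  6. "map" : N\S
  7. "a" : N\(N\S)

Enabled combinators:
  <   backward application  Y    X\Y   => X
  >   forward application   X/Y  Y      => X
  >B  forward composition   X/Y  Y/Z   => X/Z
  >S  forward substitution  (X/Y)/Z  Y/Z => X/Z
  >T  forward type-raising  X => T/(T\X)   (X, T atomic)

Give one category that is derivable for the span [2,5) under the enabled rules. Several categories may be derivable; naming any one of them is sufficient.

[0,8] S   >
  [0,6] S/N   >
    [0,1] "gave" : (S/N)/N
    [1,6] N   <
      [1,2] "under" : N\PP
      [2,6] N\(N\PP)   <
        [2,5] NP   <
          [2,3] "some" : PP\N
          [3,5] NP\(PP\N)   >
            [3,4] "ate" : (NP\(PP\N))/NP
            [4,5] "built" : NP
        [5,6] "in" : (N\(N\PP))\NP
  [6,8] N   <
    [6,7] "map" : N\S
    [7,8] "a" : N\(N\S)

NP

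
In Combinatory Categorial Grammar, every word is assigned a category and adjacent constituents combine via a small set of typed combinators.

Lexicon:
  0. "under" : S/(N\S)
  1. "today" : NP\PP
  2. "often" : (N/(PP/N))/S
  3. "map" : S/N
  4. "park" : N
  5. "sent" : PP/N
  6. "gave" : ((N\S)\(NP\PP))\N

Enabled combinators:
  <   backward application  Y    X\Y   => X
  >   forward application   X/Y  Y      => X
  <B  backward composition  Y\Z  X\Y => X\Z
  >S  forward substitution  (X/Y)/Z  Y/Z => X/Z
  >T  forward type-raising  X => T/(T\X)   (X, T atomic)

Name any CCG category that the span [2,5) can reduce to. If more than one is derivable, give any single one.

[0,7] S   >
  [0,1] "under" : S/(N\S)
  [1,7] N\S   <
    [1,2] "today" : NP\PP
    [2,7] (N\S)\(NP\PP)   <
      [2,6] N   >
        [2,5] N/(PP/N)   >
          [2,3] "often" : (N/(PP/N))/S
          [3,5] S   >
            [3,4] "map" : S/N
            [4,5] "park" : N
        [5,6] "sent" : PP/N
      [6,7] "gave" : ((N\S)\(NP\PP))\N

N/(PP/N)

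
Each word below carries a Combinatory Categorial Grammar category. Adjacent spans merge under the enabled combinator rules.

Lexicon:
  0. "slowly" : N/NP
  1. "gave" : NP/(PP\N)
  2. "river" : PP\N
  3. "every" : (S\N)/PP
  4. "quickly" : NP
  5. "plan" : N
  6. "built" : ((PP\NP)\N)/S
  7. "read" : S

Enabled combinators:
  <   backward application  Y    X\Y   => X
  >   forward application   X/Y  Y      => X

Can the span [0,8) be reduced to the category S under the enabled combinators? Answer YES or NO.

YES

[0,8] S   <
  [0,3] N   >
    [0,1] "slowly" : N/NP
    [1,3] NP   >
      [1,2] "gave" : NP/(PP\N)
      [2,3] "river" : PP\N
  [3,8] S\N   >
    [3,4] "every" : (S\N)/PP
    [4,8] PP   <
      [4,5] "quickly" : NP
      [5,8] PP\NP   <
        [5,6] "plan" : N
        [6,8] (PP\NP)\N   >
          [6,7] "built" : ((PP\NP)\N)/S
          [7,8] "read" : S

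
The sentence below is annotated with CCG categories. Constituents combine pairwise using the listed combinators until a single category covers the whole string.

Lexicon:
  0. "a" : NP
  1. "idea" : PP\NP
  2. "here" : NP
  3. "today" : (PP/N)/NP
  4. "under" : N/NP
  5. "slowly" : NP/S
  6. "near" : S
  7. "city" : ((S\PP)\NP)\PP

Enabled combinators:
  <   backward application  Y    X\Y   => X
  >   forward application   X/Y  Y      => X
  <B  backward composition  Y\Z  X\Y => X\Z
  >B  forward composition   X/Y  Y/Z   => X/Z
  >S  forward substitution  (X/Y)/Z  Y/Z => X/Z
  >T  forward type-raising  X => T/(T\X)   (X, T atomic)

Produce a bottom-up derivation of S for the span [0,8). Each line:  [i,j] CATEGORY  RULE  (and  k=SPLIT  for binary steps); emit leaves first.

[0,8] S   <
  [0,2] PP   >
    [0,1] PP/(PP\NP)   >T
      [0,1] "a" : NP
    [1,2] "idea" : PP\NP
  [2,8] S\PP   <
    [2,3] "here" : NP
    [3,8] (S\PP)\NP   <
      [3,7] PP   >
        [3,6] PP/S   >B
          [3,5] PP/NP   >S
            [3,4] "today" : (PP/N)/NP
            [4,5] "under" : N/NP
          [5,6] "slowly" : NP/S
        [6,7] "near" : S
      [7,8] "city" : ((S\PP)\NP)\PP

[0,1] NP  lex  "a"
[0,1] PP/(PP\NP)  >T
[1,2] PP\NP  lex  "idea"
[0,2] PP  >  k=1
[2,3] NP  lex  "here"
[3,4] (PP/N)/NP  lex  "today"
[4,5] N/NP  lex  "under"
[3,5] PP/NP  >S  k=4
[5,6] NP/S  lex  "slowly"
[3,6] PP/S  >B  k=5
[6,7] S  lex  "near"
[3,7] PP  >  k=6
[7,8] ((S\PP)\NP)\PP  lex  "city"
[3,8] (S\PP)\NP  <  k=7
[2,8] S\PP  <  k=3
[0,8] S  <  k=2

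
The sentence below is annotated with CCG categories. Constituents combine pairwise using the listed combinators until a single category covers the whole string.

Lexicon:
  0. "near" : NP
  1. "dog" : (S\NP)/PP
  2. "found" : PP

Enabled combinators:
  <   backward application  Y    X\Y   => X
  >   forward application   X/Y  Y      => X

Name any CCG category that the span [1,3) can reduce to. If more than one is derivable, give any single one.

S\NP

[0,3] S   <
  [0,1] "near" : NP
  [1,3] S\NP   >
    [1,2] "dog" : (S\NP)/PP
    [2,3] "found" : PP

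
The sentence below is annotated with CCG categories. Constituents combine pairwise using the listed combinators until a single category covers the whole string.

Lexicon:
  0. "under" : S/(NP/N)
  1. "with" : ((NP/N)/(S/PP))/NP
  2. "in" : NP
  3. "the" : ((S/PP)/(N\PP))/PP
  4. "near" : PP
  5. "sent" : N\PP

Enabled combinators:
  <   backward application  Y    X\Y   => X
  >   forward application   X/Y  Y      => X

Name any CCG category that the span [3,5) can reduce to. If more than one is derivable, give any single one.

(S/PP)/(N\PP)

[0,6] S   >
  [0,1] "under" : S/(NP/N)
  [1,6] NP/N   >
    [1,3] (NP/N)/(S/PP)   >
      [1,2] "with" : ((NP/N)/(S/PP))/NP
      [2,3] "in" : NP
    [3,6] S/PP   >
      [3,5] (S/PP)/(N\PP)   >
        [3,4] "the" : ((S/PP)/(N\PP))/PP
        [4,5] "near" : PP
      [5,6] "sent" : N\PP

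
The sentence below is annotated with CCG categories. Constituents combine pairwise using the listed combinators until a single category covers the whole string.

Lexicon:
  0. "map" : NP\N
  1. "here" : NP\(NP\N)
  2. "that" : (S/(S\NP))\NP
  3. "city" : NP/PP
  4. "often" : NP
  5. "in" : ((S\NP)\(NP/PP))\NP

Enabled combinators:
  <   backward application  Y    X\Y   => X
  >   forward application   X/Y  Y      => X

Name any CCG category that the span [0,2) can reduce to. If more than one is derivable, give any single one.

[0,6] S   >
  [0,3] S/(S\NP)   <
    [0,2] NP   <
      [0,1] "map" : NP\N
      [1,2] "here" : NP\(NP\N)
    [2,3] "that" : (S/(S\NP))\NP
  [3,6] S\NP   <
    [3,4] "city" : NP/PP
    [4,6] (S\NP)\(NP/PP)   <
      [4,5] "often" : NP
      [5,6] "in" : ((S\NP)\(NP/PP))\NP

NP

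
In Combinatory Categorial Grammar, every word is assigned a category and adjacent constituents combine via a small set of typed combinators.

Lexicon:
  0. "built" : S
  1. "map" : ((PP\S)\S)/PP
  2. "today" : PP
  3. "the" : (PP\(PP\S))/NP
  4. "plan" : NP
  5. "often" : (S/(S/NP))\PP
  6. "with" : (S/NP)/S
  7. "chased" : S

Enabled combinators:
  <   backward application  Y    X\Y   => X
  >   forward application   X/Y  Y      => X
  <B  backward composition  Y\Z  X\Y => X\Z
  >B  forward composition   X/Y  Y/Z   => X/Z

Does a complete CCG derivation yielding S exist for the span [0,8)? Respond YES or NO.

[0,8] S   >
  [0,6] S/(S/NP)   <
    [0,5] PP   <
      [0,3] PP\S   <
        [0,1] "built" : S
        [1,3] (PP\S)\S   >
          [1,2] "map" : ((PP\S)\S)/PP
          [2,3] "today" : PP
      [3,5] PP\(PP\S)   >
        [3,4] "the" : (PP\(PP\S))/NP
        [4,5] "plan" : NP
    [5,6] "often" : (S/(S/NP))\PP
  [6,8] S/NP   >
    [6,7] "with" : (S/NP)/S
    [7,8] "chased" : S

YES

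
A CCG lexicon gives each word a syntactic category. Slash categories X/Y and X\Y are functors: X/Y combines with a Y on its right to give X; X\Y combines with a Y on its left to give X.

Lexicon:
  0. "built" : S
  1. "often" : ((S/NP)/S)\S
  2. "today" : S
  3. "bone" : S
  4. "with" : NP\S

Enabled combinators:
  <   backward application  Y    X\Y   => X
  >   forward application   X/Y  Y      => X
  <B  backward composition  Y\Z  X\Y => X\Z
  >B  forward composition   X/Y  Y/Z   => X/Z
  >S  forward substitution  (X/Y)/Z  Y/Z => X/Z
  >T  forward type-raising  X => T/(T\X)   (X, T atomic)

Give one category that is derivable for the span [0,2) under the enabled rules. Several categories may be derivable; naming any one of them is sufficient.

[0,5] S   >
  [0,3] S/NP   >
    [0,2] (S/NP)/S   <
      [0,1] "built" : S
      [1,2] "often" : ((S/NP)/S)\S
    [2,3] "today" : S
  [3,5] NP   >
    [3,4] NP/(NP\S)   >T
      [3,4] "bone" : S
    [4,5] "with" : NP\S

(S/NP)/S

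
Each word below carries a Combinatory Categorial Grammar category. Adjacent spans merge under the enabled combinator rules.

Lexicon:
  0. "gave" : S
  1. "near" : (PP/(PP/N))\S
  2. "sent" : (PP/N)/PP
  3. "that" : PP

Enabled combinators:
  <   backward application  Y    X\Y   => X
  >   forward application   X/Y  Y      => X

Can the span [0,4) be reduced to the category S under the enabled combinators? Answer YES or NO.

NO

S (PP/(PP/N))\S (PP/N)/PP PP
CKY chart[0,4] = {PP}; S ∉ chart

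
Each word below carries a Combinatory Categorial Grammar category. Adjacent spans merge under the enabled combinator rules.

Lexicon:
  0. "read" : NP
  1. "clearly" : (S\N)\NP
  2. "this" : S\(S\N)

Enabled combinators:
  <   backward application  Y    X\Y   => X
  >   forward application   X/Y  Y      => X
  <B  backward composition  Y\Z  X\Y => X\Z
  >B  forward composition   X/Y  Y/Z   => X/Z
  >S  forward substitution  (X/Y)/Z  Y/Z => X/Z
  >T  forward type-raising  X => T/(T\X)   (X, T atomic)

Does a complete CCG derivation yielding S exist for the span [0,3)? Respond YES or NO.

YES

[0,3] S   <
  [0,2] S\N   <
    [0,1] "read" : NP
    [1,2] "clearly" : (S\N)\NP
  [2,3] "this" : S\(S\N)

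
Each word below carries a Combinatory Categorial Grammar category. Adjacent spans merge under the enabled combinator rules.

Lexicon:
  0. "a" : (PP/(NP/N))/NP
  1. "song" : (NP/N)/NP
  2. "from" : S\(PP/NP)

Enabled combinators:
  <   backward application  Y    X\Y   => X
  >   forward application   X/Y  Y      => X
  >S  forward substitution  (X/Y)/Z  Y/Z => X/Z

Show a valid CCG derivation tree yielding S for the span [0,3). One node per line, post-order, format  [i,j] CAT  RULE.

[0,3] S   <
  [0,2] PP/NP   >S
    [0,1] "a" : (PP/(NP/N))/NP
    [1,2] "song" : (NP/N)/NP
  [2,3] "from" : S\(PP/NP)

[0,1] (PP/(NP/N))/NP  lex  "a"
[1,2] (NP/N)/NP  lex  "song"
[0,2] PP/NP  >S  k=1
[2,3] S\(PP/NP)  lex  "from"
[0,3] S  <  k=2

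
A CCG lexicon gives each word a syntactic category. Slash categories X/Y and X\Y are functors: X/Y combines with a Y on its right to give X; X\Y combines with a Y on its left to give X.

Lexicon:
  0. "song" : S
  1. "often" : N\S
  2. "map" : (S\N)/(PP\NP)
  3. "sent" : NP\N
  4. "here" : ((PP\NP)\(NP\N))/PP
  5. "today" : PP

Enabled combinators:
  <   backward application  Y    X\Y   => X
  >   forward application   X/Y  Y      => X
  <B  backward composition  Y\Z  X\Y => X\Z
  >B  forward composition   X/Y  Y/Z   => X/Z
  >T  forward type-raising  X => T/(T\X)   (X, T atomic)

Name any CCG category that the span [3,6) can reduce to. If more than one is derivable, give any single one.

[0,6] S   <
  [0,2] N   >
    [0,1] N/(N\S)   >T
      [0,1] "song" : S
    [1,2] "often" : N\S
  [2,6] S\N   >
    [2,3] "map" : (S\N)/(PP\NP)
    [3,6] PP\NP   <
      [3,4] "sent" : NP\N
      [4,6] (PP\NP)\(NP\N)   >
        [4,5] "here" : ((PP\NP)\(NP\N))/PP
        [5,6] "today" : PP

PP\NP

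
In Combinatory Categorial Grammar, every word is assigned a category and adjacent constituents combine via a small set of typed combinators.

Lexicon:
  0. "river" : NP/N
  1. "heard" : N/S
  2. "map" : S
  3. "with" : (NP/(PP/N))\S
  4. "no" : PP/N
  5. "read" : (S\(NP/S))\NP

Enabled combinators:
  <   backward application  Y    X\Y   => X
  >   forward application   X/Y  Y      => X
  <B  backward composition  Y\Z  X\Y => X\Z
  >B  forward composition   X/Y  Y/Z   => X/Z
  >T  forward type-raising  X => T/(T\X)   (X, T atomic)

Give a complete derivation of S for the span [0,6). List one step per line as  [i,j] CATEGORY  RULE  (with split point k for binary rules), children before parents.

[0,6] S   <
  [0,2] NP/S   >B
    [0,1] "river" : NP/N
    [1,2] "heard" : N/S
  [2,6] S\(NP/S)   <
    [2,5] NP   >
      [2,4] NP/(PP/N)   <
        [2,3] "map" : S
        [3,4] "with" : (NP/(PP/N))\S
      [4,5] "no" : PP/N
    [5,6] "read" : (S\(NP/S))\NP

[0,1] NP/N  lex  "river"
[1,2] N/S  lex  "heard"
[0,2] NP/S  >B  k=1
[2,3] S  lex  "map"
[3,4] (NP/(PP/N))\S  lex  "with"
[2,4] NP/(PP/N)  <  k=3
[4,5] PP/N  lex  "no"
[2,5] NP  >  k=4
[5,6] (S\(NP/S))\NP  lex  "read"
[2,6] S\(NP/S)  <  k=5
[0,6] S  <  k=2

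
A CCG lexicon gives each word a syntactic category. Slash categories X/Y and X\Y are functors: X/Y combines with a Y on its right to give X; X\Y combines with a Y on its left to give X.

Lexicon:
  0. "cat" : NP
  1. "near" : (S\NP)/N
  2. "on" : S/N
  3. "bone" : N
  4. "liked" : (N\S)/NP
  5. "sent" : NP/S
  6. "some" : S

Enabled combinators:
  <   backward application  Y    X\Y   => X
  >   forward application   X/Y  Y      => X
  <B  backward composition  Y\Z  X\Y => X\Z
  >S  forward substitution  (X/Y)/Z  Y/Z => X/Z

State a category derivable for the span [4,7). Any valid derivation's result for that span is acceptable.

[0,7] S   <
  [0,1] "cat" : NP
  [1,7] S\NP   >
    [1,2] "near" : (S\NP)/N
    [2,7] N   <
      [2,4] S   >
        [2,3] "on" : S/N
        [3,4] "bone" : N
      [4,7] N\S   >
        [4,5] "liked" : (N\S)/NP
        [5,7] NP   >
          [5,6] "sent" : NP/S
          [6,7] "some" : S

N\S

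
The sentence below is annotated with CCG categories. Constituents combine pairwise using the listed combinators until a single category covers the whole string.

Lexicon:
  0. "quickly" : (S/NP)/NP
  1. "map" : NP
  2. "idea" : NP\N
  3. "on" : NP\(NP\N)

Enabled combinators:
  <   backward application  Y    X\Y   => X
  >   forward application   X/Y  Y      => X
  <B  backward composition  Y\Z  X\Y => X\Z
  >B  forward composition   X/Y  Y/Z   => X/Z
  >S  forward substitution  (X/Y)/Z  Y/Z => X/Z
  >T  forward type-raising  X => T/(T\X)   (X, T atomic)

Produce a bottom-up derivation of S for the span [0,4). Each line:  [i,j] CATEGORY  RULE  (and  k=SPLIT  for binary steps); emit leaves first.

[0,1] (S/NP)/NP  lex  "quickly"
[1,2] NP  lex  "map"
[0,2] S/NP  >  k=1
[2,3] NP\N  lex  "idea"
[3,4] NP\(NP\N)  lex  "on"
[2,4] NP  <  k=3
[0,4] S  >  k=2

[0,4] S   >
  [0,2] S/NP   >
    [0,1] "quickly" : (S/NP)/NP
    [1,2] "map" : NP
  [2,4] NP   <
    [2,3] "idea" : NP\N
    [3,4] "on" : NP\(NP\N)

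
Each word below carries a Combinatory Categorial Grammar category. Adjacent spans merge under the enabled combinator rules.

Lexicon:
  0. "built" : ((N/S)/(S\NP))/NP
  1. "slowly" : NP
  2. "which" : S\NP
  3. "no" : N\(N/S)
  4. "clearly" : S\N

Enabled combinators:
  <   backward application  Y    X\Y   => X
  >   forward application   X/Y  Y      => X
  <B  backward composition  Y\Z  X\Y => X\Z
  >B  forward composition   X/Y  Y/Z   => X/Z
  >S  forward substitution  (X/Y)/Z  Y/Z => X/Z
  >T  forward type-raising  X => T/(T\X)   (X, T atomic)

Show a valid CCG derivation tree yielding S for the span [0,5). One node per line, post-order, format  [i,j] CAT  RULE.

[0,5] S   <
  [0,4] N   <
    [0,3] N/S   >
      [0,2] (N/S)/(S\NP)   >
        [0,1] "built" : ((N/S)/(S\NP))/NP
        [1,2] "slowly" : NP
      [2,3] "which" : S\NP
    [3,4] "no" : N\(N/S)
  [4,5] "clearly" : S\N

[0,1] ((N/S)/(S\NP))/NP  lex  "built"
[1,2] NP  lex  "slowly"
[0,2] (N/S)/(S\NP)  >  k=1
[2,3] S\NP  lex  "which"
[0,3] N/S  >  k=2
[3,4] N\(N/S)  lex  "no"
[0,4] N  <  k=3
[4,5] S\N  lex  "clearly"
[0,5] S  <  k=4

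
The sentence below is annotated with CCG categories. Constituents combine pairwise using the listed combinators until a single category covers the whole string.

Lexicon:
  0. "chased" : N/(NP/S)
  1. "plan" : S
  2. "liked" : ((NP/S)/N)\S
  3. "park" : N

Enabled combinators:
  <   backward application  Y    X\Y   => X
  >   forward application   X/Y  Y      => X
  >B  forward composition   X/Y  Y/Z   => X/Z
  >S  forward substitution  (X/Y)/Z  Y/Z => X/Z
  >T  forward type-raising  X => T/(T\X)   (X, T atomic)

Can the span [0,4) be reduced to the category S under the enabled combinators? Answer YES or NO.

NO

N/(NP/S) S ((NP/S)/N)\S N
CKY chart[0,4] = {N, N/(N\N), NP/(NP\N), PP/(PP\N), S/(S\N)}; S ∉ chart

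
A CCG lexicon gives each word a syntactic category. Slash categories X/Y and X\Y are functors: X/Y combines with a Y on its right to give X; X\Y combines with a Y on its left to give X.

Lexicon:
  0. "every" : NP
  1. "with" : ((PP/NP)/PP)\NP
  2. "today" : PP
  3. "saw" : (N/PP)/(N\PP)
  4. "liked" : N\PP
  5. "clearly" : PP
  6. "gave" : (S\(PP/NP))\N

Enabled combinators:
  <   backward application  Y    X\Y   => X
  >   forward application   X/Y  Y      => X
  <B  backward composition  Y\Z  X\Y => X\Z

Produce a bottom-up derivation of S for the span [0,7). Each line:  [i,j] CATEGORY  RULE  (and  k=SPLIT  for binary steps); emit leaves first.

[0,1] NP  lex  "every"
[1,2] ((PP/NP)/PP)\NP  lex  "with"
[0,2] (PP/NP)/PP  <  k=1
[2,3] PP  lex  "today"
[0,3] PP/NP  >  k=2
[3,4] (N/PP)/(N\PP)  lex  "saw"
[4,5] N\PP  lex  "liked"
[3,5] N/PP  >  k=4
[5,6] PP  lex  "clearly"
[3,6] N  >  k=5
[6,7] (S\(PP/NP))\N  lex  "gave"
[3,7] S\(PP/NP)  <  k=6
[0,7] S  <  k=3

[0,7] S   <
  [0,3] PP/NP   >
    [0,2] (PP/NP)/PP   <
      [0,1] "every" : NP
      [1,2] "with" : ((PP/NP)/PP)\NP
    [2,3] "today" : PP
  [3,7] S\(PP/NP)   <
    [3,6] N   >
      [3,5] N/PP   >
        [3,4] "saw" : (N/PP)/(N\PP)
        [4,5] "liked" : N\PP
      [5,6] "clearly" : PP
    [6,7] "gave" : (S\(PP/NP))\N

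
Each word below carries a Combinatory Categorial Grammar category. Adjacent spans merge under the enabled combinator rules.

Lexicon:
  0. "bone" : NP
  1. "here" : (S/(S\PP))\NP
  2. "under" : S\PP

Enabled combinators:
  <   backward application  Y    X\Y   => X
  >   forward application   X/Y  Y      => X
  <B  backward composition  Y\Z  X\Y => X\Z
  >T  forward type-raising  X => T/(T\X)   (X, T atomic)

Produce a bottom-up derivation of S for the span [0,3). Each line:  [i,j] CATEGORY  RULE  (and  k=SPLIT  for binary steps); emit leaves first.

[0,3] S   >
  [0,2] S/(S\PP)   <
    [0,1] "bone" : NP
    [1,2] "here" : (S/(S\PP))\NP
  [2,3] "under" : S\PP

[0,1] NP  lex  "bone"
[1,2] (S/(S\PP))\NP  lex  "here"
[0,2] S/(S\PP)  <  k=1
[2,3] S\PP  lex  "under"
[0,3] S  >  k=2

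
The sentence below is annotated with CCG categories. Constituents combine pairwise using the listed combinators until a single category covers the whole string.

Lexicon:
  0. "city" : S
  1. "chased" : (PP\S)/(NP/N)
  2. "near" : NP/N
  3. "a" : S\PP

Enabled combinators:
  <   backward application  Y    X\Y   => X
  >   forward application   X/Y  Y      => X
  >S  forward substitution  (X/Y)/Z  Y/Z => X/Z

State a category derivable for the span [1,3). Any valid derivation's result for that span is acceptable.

[0,4] S   <
  [0,3] PP   <
    [0,1] "city" : S
    [1,3] PP\S   >
      [1,2] "chased" : (PP\S)/(NP/N)
      [2,3] "near" : NP/N
  [3,4] "a" : S\PP

PP\S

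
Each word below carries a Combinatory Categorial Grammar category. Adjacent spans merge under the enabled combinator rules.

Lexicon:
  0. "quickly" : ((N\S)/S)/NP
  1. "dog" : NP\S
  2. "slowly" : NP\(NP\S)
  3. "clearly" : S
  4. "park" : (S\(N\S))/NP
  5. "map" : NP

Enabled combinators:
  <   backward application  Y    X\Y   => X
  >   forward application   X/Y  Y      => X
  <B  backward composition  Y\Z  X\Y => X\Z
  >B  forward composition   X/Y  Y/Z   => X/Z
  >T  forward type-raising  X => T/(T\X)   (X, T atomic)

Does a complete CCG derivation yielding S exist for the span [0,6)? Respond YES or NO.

[0,6] S   <
  [0,4] N\S   >
    [0,3] (N\S)/S   >
      [0,1] "quickly" : ((N\S)/S)/NP
      [1,3] NP   <
        [1,2] "dog" : NP\S
        [2,3] "slowly" : NP\(NP\S)
    [3,4] "clearly" : S
  [4,6] S\(N\S)   >
    [4,5] "park" : (S\(N\S))/NP
    [5,6] "map" : NP

YES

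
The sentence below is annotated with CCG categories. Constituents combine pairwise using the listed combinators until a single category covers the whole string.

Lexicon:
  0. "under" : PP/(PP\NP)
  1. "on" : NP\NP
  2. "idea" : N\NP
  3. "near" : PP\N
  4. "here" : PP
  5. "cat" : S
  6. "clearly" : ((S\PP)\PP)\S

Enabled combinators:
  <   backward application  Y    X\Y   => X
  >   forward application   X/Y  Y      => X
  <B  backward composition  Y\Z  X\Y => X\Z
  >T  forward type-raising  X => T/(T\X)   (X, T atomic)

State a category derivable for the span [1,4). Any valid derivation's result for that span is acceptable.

PP\NP

[0,7] S   <
  [0,4] PP   >
    [0,1] "under" : PP/(PP\NP)
    [1,4] PP\NP   <B
      [1,2] "on" : NP\NP
      [2,4] PP\NP   <B
        [2,3] "idea" : N\NP
        [3,4] "near" : PP\N
  [4,7] S\PP   <
    [4,5] "here" : PP
    [5,7] (S\PP)\PP   <
      [5,6] "cat" : S
      [6,7] "clearly" : ((S\PP)\PP)\S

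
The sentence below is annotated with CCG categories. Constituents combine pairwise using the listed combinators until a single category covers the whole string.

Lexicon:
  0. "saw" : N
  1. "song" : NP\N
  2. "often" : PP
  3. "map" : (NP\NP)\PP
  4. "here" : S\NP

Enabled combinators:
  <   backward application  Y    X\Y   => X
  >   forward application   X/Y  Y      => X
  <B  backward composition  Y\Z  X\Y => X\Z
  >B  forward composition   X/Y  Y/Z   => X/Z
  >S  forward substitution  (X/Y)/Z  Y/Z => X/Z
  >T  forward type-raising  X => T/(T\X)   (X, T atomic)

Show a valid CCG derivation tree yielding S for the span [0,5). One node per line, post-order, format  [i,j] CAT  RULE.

[0,5] S   <
  [0,1] "saw" : N
  [1,5] S\N   <B
    [1,4] NP\N   <B
      [1,2] "song" : NP\N
      [2,4] NP\NP   <
        [2,3] "often" : PP
        [3,4] "map" : (NP\NP)\PP
    [4,5] "here" : S\NP

[0,1] N  lex  "saw"
[1,2] NP\N  lex  "song"
[2,3] PP  lex  "often"
[3,4] (NP\NP)\PP  lex  "map"
[2,4] NP\NP  <  k=3
[1,4] NP\N  <B  k=2
[4,5] S\NP  lex  "here"
[1,5] S\N  <B  k=4
[0,5] S  <  k=1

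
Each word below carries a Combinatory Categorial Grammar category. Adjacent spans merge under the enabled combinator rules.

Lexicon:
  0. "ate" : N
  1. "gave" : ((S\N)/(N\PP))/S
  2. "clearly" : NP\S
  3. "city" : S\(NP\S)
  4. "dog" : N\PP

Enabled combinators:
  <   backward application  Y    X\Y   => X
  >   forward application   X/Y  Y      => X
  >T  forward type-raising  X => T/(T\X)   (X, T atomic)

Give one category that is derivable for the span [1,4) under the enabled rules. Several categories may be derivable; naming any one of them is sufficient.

(S\N)/(N\PP)

[0,5] S   >
  [0,1] S/(S\N)   >T
    [0,1] "ate" : N
  [1,5] S\N   >
    [1,4] (S\N)/(N\PP)   >
      [1,2] "gave" : ((S\N)/(N\PP))/S
      [2,4] S   <
        [2,3] "clearly" : NP\S
        [3,4] "city" : S\(NP\S)
    [4,5] "dog" : N\PP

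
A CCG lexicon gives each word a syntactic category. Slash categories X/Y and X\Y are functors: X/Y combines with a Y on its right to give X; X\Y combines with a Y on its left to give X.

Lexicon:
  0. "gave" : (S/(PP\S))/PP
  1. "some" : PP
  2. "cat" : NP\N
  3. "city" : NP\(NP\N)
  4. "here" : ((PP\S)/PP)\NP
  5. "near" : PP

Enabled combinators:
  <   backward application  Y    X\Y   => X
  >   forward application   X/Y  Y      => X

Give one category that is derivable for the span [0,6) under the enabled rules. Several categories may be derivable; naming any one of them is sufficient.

[0,6] S   >
  [0,2] S/(PP\S)   >
    [0,1] "gave" : (S/(PP\S))/PP
    [1,2] "some" : PP
  [2,6] PP\S   >
    [2,5] (PP\S)/PP   <
      [2,4] NP   <
        [2,3] "cat" : NP\N
        [3,4] "city" : NP\(NP\N)
      [4,5] "here" : ((PP\S)/PP)\NP
    [5,6] "near" : PP

S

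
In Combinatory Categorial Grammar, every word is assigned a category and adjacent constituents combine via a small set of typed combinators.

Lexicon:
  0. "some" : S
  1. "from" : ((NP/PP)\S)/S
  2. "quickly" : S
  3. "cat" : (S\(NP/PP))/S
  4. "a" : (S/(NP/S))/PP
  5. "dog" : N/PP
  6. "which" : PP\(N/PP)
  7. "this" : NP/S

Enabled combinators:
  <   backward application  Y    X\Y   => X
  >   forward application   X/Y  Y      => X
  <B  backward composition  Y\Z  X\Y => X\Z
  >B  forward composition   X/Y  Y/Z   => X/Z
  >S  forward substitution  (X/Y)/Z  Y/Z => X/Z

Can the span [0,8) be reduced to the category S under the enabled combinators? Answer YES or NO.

[0,8] S   <
  [0,3] NP/PP   <
    [0,1] "some" : S
    [1,3] (NP/PP)\S   >
      [1,2] "from" : ((NP/PP)\S)/S
      [2,3] "quickly" : S
  [3,8] S\(NP/PP)   >
    [3,4] "cat" : (S\(NP/PP))/S
    [4,8] S   >
      [4,7] S/(NP/S)   >
        [4,5] "a" : (S/(NP/S))/PP
        [5,7] PP   <
          [5,6] "dog" : N/PP
          [6,7] "which" : PP\(N/PP)
      [7,8] "this" : NP/S

YES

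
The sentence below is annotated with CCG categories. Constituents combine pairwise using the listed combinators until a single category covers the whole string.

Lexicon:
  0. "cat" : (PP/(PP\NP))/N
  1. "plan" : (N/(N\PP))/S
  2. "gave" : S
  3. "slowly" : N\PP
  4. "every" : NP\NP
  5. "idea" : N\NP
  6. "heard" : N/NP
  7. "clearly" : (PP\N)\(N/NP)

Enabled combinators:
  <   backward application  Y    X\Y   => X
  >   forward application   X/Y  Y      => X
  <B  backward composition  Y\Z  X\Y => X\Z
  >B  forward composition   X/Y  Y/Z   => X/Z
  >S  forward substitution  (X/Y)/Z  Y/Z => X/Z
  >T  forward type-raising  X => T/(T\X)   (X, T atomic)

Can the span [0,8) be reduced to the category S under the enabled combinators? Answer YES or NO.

NO

(PP/(PP\NP))/N (N/(N\PP))/S S N\PP NP\NP N\NP N/NP (PP\N)\(N/NP)
CKY chart[0,8] = {N/(N\PP), NP/(NP\PP), PP, PP/(PP\PP), S/(S\PP)}; S ∉ chart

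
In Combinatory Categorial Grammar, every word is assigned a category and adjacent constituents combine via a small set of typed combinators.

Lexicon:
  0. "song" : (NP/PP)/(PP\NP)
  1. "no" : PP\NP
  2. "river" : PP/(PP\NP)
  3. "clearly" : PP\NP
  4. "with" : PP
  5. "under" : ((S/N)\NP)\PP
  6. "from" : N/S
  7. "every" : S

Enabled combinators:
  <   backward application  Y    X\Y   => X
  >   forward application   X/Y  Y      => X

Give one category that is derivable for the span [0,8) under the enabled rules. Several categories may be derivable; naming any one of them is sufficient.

S

[0,8] S   >
  [0,6] S/N   <
    [0,4] NP   >
      [0,2] NP/PP   >
        [0,1] "song" : (NP/PP)/(PP\NP)
        [1,2] "no" : PP\NP
      [2,4] PP   >
        [2,3] "river" : PP/(PP\NP)
        [3,4] "clearly" : PP\NP
    [4,6] (S/N)\NP   <
      [4,5] "with" : PP
      [5,6] "under" : ((S/N)\NP)\PP
  [6,8] N   >
    [6,7] "from" : N/S
    [7,8] "every" : S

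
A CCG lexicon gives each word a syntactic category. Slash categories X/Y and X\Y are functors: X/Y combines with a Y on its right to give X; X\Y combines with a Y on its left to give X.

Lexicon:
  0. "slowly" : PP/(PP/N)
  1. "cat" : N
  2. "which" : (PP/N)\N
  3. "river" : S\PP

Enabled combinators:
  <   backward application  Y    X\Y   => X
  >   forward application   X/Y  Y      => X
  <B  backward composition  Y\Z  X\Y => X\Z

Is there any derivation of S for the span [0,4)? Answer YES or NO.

[0,4] S   <
  [0,3] PP   >
    [0,1] "slowly" : PP/(PP/N)
    [1,3] PP/N   <
      [1,2] "cat" : N
      [2,3] "which" : (PP/N)\N
  [3,4] "river" : S\PP

YES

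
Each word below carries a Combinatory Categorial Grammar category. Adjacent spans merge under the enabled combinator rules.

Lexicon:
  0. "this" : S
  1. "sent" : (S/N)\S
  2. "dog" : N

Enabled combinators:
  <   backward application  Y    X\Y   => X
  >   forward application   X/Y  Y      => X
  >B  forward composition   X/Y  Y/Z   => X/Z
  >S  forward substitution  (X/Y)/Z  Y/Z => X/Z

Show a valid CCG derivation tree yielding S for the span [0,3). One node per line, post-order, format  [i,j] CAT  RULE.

[0,1] S  lex  "this"
[1,2] (S/N)\S  lex  "sent"
[0,2] S/N  <  k=1
[2,3] N  lex  "dog"
[0,3] S  >  k=2

[0,3] S   >
  [0,2] S/N   <
    [0,1] "this" : S
    [1,2] "sent" : (S/N)\S
  [2,3] "dog" : N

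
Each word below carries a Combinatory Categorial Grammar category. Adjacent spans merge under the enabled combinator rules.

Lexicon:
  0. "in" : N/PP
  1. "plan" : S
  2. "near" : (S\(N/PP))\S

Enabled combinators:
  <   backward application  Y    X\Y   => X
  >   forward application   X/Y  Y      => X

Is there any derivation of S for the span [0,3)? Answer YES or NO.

YES

[0,3] S   <
  [0,1] "in" : N/PP
  [1,3] S\(N/PP)   <
    [1,2] "plan" : S
    [2,3] "near" : (S\(N/PP))\S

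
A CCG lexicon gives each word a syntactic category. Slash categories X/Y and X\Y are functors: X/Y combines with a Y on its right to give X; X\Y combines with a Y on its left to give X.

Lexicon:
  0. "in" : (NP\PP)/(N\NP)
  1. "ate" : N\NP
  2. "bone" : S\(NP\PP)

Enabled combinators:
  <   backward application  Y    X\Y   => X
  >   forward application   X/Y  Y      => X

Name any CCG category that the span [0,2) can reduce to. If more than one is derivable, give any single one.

[0,3] S   <
  [0,2] NP\PP   >
    [0,1] "in" : (NP\PP)/(N\NP)
    [1,2] "ate" : N\NP
  [2,3] "bone" : S\(NP\PP)

NP\PP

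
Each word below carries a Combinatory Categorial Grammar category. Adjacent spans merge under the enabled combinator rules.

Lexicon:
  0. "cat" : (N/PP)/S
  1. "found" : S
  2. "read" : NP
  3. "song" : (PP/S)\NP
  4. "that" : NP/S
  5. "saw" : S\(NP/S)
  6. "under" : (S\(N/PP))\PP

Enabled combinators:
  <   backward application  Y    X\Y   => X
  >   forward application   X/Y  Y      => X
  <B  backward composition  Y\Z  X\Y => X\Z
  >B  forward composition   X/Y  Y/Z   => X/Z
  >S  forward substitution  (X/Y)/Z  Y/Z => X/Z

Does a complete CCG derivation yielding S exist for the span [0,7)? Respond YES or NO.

[0,7] S   <
  [0,2] N/PP   >
    [0,1] "cat" : (N/PP)/S
    [1,2] "found" : S
  [2,7] S\(N/PP)   <
    [2,6] PP   >
      [2,4] PP/S   <
        [2,3] "read" : NP
        [3,4] "song" : (PP/S)\NP
      [4,6] S   <
        [4,5] "that" : NP/S
        [5,6] "saw" : S\(NP/S)
    [6,7] "under" : (S\(N/PP))\PP

YES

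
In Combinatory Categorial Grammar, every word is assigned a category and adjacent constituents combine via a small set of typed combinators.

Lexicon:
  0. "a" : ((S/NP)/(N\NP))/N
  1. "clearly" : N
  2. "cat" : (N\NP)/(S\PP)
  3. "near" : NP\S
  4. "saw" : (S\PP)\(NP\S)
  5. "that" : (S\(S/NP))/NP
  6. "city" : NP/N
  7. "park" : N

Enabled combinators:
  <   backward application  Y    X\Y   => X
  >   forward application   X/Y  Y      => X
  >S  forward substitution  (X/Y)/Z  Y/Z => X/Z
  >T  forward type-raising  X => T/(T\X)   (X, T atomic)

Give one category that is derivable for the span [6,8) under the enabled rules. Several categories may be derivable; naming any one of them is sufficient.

[0,8] S   <
  [0,5] S/NP   >
    [0,2] (S/NP)/(N\NP)   >
      [0,1] "a" : ((S/NP)/(N\NP))/N
      [1,2] "clearly" : N
    [2,5] N\NP   >
      [2,3] "cat" : (N\NP)/(S\PP)
      [3,5] S\PP   <
        [3,4] "near" : NP\S
        [4,5] "saw" : (S\PP)\(NP\S)
  [5,8] S\(S/NP)   >
    [5,6] "that" : (S\(S/NP))/NP
    [6,8] NP   >
      [6,7] "city" : NP/N
      [7,8] "park" : N

NP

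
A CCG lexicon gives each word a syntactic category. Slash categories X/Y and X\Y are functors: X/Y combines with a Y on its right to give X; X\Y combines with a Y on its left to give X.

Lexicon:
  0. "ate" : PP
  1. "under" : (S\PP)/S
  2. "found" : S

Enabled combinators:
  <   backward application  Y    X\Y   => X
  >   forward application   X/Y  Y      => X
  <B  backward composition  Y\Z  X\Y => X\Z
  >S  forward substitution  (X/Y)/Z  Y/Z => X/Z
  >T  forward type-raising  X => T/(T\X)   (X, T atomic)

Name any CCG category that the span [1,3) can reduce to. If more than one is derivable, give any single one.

S\PP

[0,3] S   >
  [0,1] S/(S\PP)   >T
    [0,1] "ate" : PP
  [1,3] S\PP   >
    [1,2] "under" : (S\PP)/S
    [2,3] "found" : S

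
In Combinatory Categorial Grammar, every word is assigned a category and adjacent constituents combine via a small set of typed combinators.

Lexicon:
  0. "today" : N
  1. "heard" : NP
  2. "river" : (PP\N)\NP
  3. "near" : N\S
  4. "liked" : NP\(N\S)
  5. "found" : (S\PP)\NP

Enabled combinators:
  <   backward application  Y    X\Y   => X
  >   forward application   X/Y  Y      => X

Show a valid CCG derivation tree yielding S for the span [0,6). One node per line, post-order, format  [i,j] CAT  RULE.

[0,1] N  lex  "today"
[1,2] NP  lex  "heard"
[2,3] (PP\N)\NP  lex  "river"
[1,3] PP\N  <  k=2
[0,3] PP  <  k=1
[3,4] N\S  lex  "near"
[4,5] NP\(N\S)  lex  "liked"
[3,5] NP  <  k=4
[5,6] (S\PP)\NP  lex  "found"
[3,6] S\PP  <  k=5
[0,6] S  <  k=3

[0,6] S   <
  [0,3] PP   <
    [0,1] "today" : N
    [1,3] PP\N   <
      [1,2] "heard" : NP
      [2,3] "river" : (PP\N)\NP
  [3,6] S\PP   <
    [3,5] NP   <
      [3,4] "near" : N\S
      [4,5] "liked" : NP\(N\S)
    [5,6] "found" : (S\PP)\NP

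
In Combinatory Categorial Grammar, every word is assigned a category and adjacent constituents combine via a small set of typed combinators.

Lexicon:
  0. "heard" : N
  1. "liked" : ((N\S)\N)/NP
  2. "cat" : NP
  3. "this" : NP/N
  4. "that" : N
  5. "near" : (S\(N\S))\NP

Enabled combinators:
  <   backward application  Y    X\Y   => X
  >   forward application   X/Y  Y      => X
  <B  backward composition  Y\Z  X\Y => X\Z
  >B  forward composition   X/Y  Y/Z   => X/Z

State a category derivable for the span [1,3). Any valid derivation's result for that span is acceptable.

(N\S)\N

[0,6] S   <
  [0,3] N\S   <
    [0,1] "heard" : N
    [1,3] (N\S)\N   >
      [1,2] "liked" : ((N\S)\N)/NP
      [2,3] "cat" : NP
  [3,6] S\(N\S)   <
    [3,5] NP   >
      [3,4] "this" : NP/N
      [4,5] "that" : N
    [5,6] "near" : (S\(N\S))\NP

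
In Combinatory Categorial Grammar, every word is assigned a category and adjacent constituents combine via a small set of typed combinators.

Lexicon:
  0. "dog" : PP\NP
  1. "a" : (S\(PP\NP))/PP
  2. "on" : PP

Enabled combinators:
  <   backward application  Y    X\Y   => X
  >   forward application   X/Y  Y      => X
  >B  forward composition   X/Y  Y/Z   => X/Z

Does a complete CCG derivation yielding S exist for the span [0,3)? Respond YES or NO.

YES

[0,3] S   <
  [0,1] "dog" : PP\NP
  [1,3] S\(PP\NP)   >
    [1,2] "a" : (S\(PP\NP))/PP
    [2,3] "on" : PP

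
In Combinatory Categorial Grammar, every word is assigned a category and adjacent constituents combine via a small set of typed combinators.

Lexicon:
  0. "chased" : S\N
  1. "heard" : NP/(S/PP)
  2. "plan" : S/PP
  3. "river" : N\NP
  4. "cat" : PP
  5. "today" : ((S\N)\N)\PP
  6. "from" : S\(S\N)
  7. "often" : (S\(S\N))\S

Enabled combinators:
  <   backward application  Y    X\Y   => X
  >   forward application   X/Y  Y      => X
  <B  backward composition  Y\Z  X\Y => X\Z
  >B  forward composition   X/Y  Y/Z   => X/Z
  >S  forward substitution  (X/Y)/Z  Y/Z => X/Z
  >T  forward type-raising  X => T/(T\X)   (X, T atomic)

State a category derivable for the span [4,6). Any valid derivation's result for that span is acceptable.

(S\N)\N

[0,8] S   <
  [0,1] "chased" : S\N
  [1,8] S\(S\N)   <
    [1,7] S   <
      [1,6] S\N   <
        [1,4] N   <
          [1,3] NP   >
            [1,2] "heard" : NP/(S/PP)
            [2,3] "plan" : S/PP
          [3,4] "river" : N\NP
        [4,6] (S\N)\N   <
          [4,5] "cat" : PP
          [5,6] "today" : ((S\N)\N)\PP
      [6,7] "from" : S\(S\N)
    [7,8] "often" : (S\(S\N))\S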